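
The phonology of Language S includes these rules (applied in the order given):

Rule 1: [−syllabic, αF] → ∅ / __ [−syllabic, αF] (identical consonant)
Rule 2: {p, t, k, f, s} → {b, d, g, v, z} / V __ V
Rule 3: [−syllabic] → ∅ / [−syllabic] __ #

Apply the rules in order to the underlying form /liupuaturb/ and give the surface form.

liubuadur

Rule 1 (degemination): no segment meets the environment; /liupuaturb/ is unchanged.
Rule 2 (intervocalic voicing): /p/ is a voiceless obstruent between vowels /u/ and /u/, so it voices to [b]. /t/ is a voiceless obstruent between vowels /a/ and /u/, so it voices to [d]. /liupuaturb/ → liubuadurb.
Rule 3 (final cluster simplification): /b/ is the second consonant of a word-final cluster /rb/, so it deletes. /liubuadurb/ → liubuadur.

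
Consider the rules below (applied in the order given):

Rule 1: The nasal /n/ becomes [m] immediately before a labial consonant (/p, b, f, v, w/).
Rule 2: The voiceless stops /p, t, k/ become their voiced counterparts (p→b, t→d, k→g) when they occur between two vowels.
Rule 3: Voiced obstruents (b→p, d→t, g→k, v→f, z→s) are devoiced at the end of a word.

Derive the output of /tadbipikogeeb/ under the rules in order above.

Rule 1 (nasal place assimilation): no segment meets the environment; /tadbipikogeeb/ is unchanged.
Rule 2 (intervocalic voicing): /p/ is a voiceless stop between vowels /i/ and /i/, so it voices to [b]. /k/ is a voiceless stop between vowels /i/ and /o/, so it voices to [g]. /tadbipikogeeb/ → tadbibigogeeb.
Rule 3 (final devoicing): /b/ is a voiced obstruent in word-final position, so it devoices to [p]. /tadbibigogeeb/ → tadbibigogeep.

tadbibigogeep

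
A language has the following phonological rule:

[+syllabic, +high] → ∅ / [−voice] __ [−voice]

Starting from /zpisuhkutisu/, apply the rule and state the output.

/i/ is a high vowel flanked by voiceless consonants /p/ and /s/, so it deletes.
/u/ is a high vowel flanked by voiceless consonants /s/ and /h/, so it deletes.
/u/ is a high vowel flanked by voiceless consonants /k/ and /t/, so it deletes.
/i/ is a high vowel flanked by voiceless consonants /t/ and /s/, so it deletes.
The other instance of /u/ does not occur in the required environment and remains unchanged.
Surface form: [zpshktsu].

zpshktsu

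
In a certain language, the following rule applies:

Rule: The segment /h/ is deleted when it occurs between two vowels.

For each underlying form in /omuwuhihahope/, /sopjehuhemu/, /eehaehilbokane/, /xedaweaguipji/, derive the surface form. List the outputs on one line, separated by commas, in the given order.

/omuwuhihahope/: /h/ occurs between vowels /u/ and /i/, so it deletes. /h/ occurs between vowels /i/ and /a/, so it deletes. /h/ occurs between vowels /a/ and /o/, so it deletes. → [omuwuiaope].
/sopjehuhemu/: /h/ occurs between vowels /e/ and /u/, so it deletes. /h/ occurs between vowels /u/ and /e/, so it deletes. → [sopjeuemu].
/eehaehilbokane/: /h/ occurs between vowels /e/ and /a/, so it deletes. /h/ occurs between vowels /e/ and /i/, so it deletes. → [eeaeilbokane].
/xedaweaguipji/: the rule's environment is not met; surfaces unchanged as [xedaweaguipji].

omuwuiaope, sopjeuemu, eeaeilbokane, xedaweaguipji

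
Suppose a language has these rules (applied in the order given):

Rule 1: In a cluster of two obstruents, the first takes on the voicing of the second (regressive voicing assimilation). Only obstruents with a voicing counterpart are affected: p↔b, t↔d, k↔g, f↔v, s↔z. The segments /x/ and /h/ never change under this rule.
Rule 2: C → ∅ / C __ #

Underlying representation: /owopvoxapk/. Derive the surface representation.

Rule 1 (regressive voicing assimilation): /p/ precedes the voiced obstruent /v/, so it voices to [b] by assimilation. /owopvoxapk/ → owobvoxapk.
Rule 2 (final cluster simplification): /k/ is the second consonant of a word-final cluster /pk/, so it deletes. /owobvoxapk/ → owobvoxap.

owobvoxap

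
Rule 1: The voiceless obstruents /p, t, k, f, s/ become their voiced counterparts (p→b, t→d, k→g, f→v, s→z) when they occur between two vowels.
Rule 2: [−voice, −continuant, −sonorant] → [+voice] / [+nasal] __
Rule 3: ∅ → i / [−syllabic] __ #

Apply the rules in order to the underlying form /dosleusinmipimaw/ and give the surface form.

Rule 1 (intervocalic voicing): /s/ is a voiceless obstruent between vowels /u/ and /i/, so it voices to [z]. /p/ is a voiceless obstruent between vowels /i/ and /i/, so it voices to [b]. /dosleusinmipimaw/ → dosleuzinmibimaw.
Rule 2 (post-nasal voicing): no segment meets the environment; /dosleuzinmibimaw/ is unchanged.
Rule 3 (final i-epenthesis): the form ends in the consonant /w/, so [i] is inserted word-finally. /dosleuzinmibimaw/ → dosleuzinmibimawi.

dosleuzinmibimawi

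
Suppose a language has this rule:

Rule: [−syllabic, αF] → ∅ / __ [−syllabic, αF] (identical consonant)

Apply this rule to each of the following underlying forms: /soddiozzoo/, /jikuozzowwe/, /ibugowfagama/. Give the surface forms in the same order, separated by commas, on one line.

sodiozoo, jikuozowe, ibugowfagama

/soddiozzoo/: /dd/ is a geminate; the first /d/ deletes. /zz/ is a geminate; the first /z/ deletes. → [sodiozoo].
/jikuozzowwe/: /zz/ is a geminate; the first /z/ deletes. /ww/ is a geminate; the first /w/ deletes. → [jikuozowe].
/ibugowfagama/: the rule's environment is not met; surfaces unchanged as [ibugowfagama].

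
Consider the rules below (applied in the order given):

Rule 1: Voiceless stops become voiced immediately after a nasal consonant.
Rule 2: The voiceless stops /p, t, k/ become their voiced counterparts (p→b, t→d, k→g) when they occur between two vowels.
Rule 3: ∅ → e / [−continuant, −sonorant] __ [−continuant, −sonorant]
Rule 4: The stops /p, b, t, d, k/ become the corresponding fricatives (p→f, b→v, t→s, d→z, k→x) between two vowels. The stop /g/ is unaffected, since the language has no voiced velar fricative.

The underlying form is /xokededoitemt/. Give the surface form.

Rule 1 (post-nasal voicing): /t/ is a voiceless stop immediately after the nasal /m/, so it voices to [d]. /xokededoitemt/ → xokededoitemd.
Rule 2 (intervocalic voicing): /k/ is a voiceless stop between vowels /o/ and /e/, so it voices to [g]. /t/ is a voiceless stop between vowels /i/ and /e/, so it voices to [d]. /xokededoitemd/ → xogededoidemd.
Rule 3 (stop-cluster e-epenthesis): no segment meets the environment; /xogededoidemd/ is unchanged.
Rule 4 (intervocalic spirantization): /d/ is a stop between vowels /e/ and /e/, so it spirantizes to the fricative [z]. /d/ is a stop between vowels /e/ and /o/, so it spirantizes to the fricative [z]. /d/ is a stop between vowels /i/ and /e/, so it spirantizes to the fricative [z]. /xogededoidemd/ → xogezezoizemd.

xogezezoizemd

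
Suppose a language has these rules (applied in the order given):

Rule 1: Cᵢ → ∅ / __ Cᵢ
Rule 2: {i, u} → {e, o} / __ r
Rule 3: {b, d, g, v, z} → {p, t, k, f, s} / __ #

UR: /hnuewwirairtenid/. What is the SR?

Rule 1 (degemination): /ww/ is a geminate; the first /w/ deletes. /hnuewwirairtenid/ → hnuewirairtenid.
Rule 2 (pre-rhotic lowering): /i/ is a high vowel immediately before /r/, so it lowers to [e]. /i/ is a high vowel immediately before /r/, so it lowers to [e]. /hnuewirairtenid/ → hnueweraertenid.
Rule 3 (final devoicing): /d/ is a voiced obstruent in word-final position, so it devoices to [t]. /hnueweraertenid/ → hnueweraertenit.

hnueweraertenit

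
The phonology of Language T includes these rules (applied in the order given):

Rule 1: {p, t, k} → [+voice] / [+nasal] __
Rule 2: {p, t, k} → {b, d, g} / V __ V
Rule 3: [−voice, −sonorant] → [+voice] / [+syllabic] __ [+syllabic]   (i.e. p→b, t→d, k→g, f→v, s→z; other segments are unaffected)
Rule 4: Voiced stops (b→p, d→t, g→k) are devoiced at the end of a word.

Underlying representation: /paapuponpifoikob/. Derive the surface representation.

Rule 1 (post-nasal voicing): /p/ is a voiceless stop immediately after the nasal /n/, so it voices to [b]. /paapuponpifoikob/ → paapuponbifoikob.
Rule 2 (intervocalic voicing): /p/ is a voiceless stop between vowels /a/ and /u/, so it voices to [b]. /p/ is a voiceless stop between vowels /u/ and /o/, so it voices to [b]. /k/ is a voiceless stop between vowels /i/ and /o/, so it voices to [g]. /paapuponbifoikob/ → paabubonbifoigob.
Rule 3 (intervocalic voicing): /f/ is a voiceless obstruent between vowels /i/ and /o/, so it voices to [v]. /paabubonbifoigob/ → paabubonbivoigob.
Rule 4 (final devoicing): /b/ is a voiced stop in word-final position, so it devoices to [p]. /paabubonbivoigob/ → paabubonbivoigop.

paabubonbivoigop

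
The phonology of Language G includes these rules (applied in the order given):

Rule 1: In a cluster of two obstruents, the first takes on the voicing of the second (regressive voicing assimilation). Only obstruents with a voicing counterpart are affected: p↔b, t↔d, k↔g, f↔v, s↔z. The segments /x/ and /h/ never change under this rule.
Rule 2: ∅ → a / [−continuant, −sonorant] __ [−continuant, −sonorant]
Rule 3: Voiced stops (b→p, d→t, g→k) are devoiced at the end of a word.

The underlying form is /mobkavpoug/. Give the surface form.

Rule 1 (regressive voicing assimilation): /b/ precedes the voiceless obstruent /k/, so it devoices to [p] by assimilation. /v/ precedes the voiceless obstruent /p/, so it devoices to [f] by assimilation. /mobkavpoug/ → mopkafpoug.
Rule 2 (stop-cluster a-epenthesis): /p/ and /k/ form a stop–stop cluster, so [a] is inserted between them. /mopkafpoug/ → mopakafpoug.
Rule 3 (final devoicing): /g/ is a voiced stop in word-final position, so it devoices to [k]. /mopakafpoug/ → mopakafpouk.

mopakafpouk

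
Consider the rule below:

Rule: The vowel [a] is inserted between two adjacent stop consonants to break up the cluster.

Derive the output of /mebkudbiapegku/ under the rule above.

mebakudabiapegaku

/b/ and /k/ form a stop–stop cluster, so [a] is inserted between them.
/d/ and /b/ form a stop–stop cluster, so [a] is inserted between them.
/g/ and /k/ form a stop–stop cluster, so [a] is inserted between them.
Surface form: [mebakudabiapegaku].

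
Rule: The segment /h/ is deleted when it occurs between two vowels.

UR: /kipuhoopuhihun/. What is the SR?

/h/ occurs between vowels /u/ and /o/, so it deletes.
/h/ occurs between vowels /u/ and /i/, so it deletes.
/h/ occurs between vowels /i/ and /u/, so it deletes.
Surface form: [kipuoopuiun].

kipuoopuiun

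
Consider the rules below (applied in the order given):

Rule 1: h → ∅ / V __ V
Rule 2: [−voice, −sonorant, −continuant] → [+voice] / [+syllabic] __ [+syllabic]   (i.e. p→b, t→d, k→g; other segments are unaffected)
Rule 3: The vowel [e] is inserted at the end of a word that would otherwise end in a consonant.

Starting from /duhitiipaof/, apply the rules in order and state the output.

duidiibaofe

Rule 1 (intervocalic h-deletion): /h/ occurs between vowels /u/ and /i/, so it deletes. /duhitiipaof/ → duitiipaof.
Rule 2 (intervocalic voicing): /t/ is a voiceless stop between vowels /i/ and /i/, so it voices to [d]. /p/ is a voiceless stop between vowels /i/ and /a/, so it voices to [b]. /duitiipaof/ → duidiibaof.
Rule 3 (final e-epenthesis): the form ends in the consonant /f/, so [e] is inserted word-finally. /duidiibaof/ → duidiibaofe.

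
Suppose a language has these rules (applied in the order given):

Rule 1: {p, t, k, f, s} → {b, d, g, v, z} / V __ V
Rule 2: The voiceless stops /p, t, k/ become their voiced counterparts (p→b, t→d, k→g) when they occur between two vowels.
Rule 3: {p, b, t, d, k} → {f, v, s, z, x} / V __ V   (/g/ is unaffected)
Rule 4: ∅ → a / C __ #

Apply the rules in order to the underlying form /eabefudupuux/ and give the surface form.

Rule 1 (intervocalic voicing): /f/ is a voiceless obstruent between vowels /e/ and /u/, so it voices to [v]. /p/ is a voiceless obstruent between vowels /u/ and /u/, so it voices to [b]. /eabefudupuux/ → eabevudubuux.
Rule 2 (intervocalic voicing): no segment meets the environment; /eabevudubuux/ is unchanged.
Rule 3 (intervocalic spirantization): /b/ is a stop between vowels /a/ and /e/, so it spirantizes to the fricative [v]. /d/ is a stop between vowels /u/ and /u/, so it spirantizes to the fricative [z]. /b/ is a stop between vowels /u/ and /u/, so it spirantizes to the fricative [v]. /eabevudubuux/ → eavevuzuvuux.
Rule 4 (final a-epenthesis): the form ends in the consonant /x/, so [a] is inserted word-finally. /eavevuzuvuux/ → eavevuzuvuuxa.

eavevuzuvuuxa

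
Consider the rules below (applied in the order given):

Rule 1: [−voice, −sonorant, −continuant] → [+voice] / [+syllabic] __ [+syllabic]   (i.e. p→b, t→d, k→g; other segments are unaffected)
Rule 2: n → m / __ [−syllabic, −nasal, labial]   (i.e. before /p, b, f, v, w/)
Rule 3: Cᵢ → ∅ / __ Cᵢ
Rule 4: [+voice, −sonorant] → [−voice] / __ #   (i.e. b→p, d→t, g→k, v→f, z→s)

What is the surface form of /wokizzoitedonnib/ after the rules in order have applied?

wogizoidedonip

Rule 1 (intervocalic voicing): /k/ is a voiceless stop between vowels /o/ and /i/, so it voices to [g]. /t/ is a voiceless stop between vowels /i/ and /e/, so it voices to [d]. /wokizzoitedonnib/ → wogizzoidedonnib.
Rule 2 (nasal place assimilation): no segment meets the environment; /wogizzoidedonnib/ is unchanged.
Rule 3 (degemination): /zz/ is a geminate; the first /z/ deletes. /nn/ is a geminate; the first /n/ deletes. /wogizzoidedonnib/ → wogizoidedonib.
Rule 4 (final devoicing): /b/ is a voiced obstruent in word-final position, so it devoices to [p]. /wogizoidedonib/ → wogizoidedonip.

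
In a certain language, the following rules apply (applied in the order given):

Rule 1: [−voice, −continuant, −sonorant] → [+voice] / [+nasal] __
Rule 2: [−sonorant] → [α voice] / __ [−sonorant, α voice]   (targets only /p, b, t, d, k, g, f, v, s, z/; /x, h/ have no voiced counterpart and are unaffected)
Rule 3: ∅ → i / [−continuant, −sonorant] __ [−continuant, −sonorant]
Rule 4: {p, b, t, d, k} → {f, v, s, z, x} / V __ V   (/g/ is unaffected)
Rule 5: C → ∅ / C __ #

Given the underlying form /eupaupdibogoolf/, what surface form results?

Rule 1 (post-nasal voicing): no segment meets the environment; /eupaupdibogoolf/ is unchanged.
Rule 2 (regressive voicing assimilation): /p/ precedes the voiced obstruent /d/, so it voices to [b] by assimilation. /eupaupdibogoolf/ → eupaubdibogoolf.
Rule 3 (stop-cluster i-epenthesis): /b/ and /d/ form a stop–stop cluster, so [i] is inserted between them. /eupaubdibogoolf/ → eupaubidibogoolf.
Rule 4 (intervocalic spirantization): /p/ is a stop between vowels /u/ and /a/, so it spirantizes to the fricative [f]. /b/ is a stop between vowels /u/ and /i/, so it spirantizes to the fricative [v]. /d/ is a stop between vowels /i/ and /i/, so it spirantizes to the fricative [z]. /b/ is a stop between vowels /i/ and /o/, so it spirantizes to the fricative [v]. /eupaubidibogoolf/ → eufauvizivogoolf.
Rule 5 (final cluster simplification): /f/ is the second consonant of a word-final cluster /lf/, so it deletes. /eufauvizivogoolf/ → eufauvizivogool.

eufauvizivogool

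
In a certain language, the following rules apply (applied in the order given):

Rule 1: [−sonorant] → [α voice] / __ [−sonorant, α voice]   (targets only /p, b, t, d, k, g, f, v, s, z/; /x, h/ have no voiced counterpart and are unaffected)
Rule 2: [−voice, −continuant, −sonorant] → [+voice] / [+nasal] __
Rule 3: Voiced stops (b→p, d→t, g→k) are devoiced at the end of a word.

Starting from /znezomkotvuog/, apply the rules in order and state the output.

znezomgodvuok

Rule 1 (regressive voicing assimilation): /t/ precedes the voiced obstruent /v/, so it voices to [d] by assimilation. /znezomkotvuog/ → znezomkodvuog.
Rule 2 (post-nasal voicing): /k/ is a voiceless stop immediately after the nasal /m/, so it voices to [g]. /znezomkodvuog/ → znezomgodvuog.
Rule 3 (final devoicing): /g/ is a voiced stop in word-final position, so it devoices to [k]. /znezomgodvuog/ → znezomgodvuok.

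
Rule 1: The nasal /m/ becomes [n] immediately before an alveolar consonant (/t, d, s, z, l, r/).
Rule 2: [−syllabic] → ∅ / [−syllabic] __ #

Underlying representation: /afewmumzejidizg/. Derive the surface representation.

afewmunzejidiz

Rule 1 (nasal place assimilation): /m/ precedes the alveolar consonant /z/, so it assimilates in place to [n]. /afewmumzejidizg/ → afewmunzejidizg.
Rule 2 (final cluster simplification): /g/ is the second consonant of a word-final cluster /zg/, so it deletes. /afewmunzejidizg/ → afewmunzejidiz.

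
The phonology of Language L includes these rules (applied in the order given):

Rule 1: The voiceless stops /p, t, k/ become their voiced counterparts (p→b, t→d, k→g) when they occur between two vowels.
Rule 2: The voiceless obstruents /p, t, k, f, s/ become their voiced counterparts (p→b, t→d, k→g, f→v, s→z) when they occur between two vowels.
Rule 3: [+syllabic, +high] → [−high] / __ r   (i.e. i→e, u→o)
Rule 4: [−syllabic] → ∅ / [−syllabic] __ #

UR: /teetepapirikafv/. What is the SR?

Rule 1 (intervocalic voicing): /t/ is a voiceless stop between vowels /e/ and /e/, so it voices to [d]. /p/ is a voiceless stop between vowels /e/ and /a/, so it voices to [b]. /p/ is a voiceless stop between vowels /a/ and /i/, so it voices to [b]. /k/ is a voiceless stop between vowels /i/ and /a/, so it voices to [g]. /teetepapirikafv/ → teedebabirigafv.
Rule 2 (intervocalic voicing): no segment meets the environment; /teedebabirigafv/ is unchanged.
Rule 3 (pre-rhotic lowering): /i/ is a high vowel immediately before /r/, so it lowers to [e]. /teedebabirigafv/ → teedebaberigafv.
Rule 4 (final cluster simplification): /v/ is the second consonant of a word-final cluster /fv/, so it deletes. /teedebaberigafv/ → teedebaberigaf.

teedebaberigaf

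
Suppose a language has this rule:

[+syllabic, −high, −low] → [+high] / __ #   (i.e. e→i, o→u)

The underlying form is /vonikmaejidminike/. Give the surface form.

vonikmaejidminiki

/e/ is a mid vowel in word-final position, so it raises to [i].
The other instances of /o/, /e/ do not occur in the required environment and remain unchanged.
Surface form: [vonikmaejidminiki].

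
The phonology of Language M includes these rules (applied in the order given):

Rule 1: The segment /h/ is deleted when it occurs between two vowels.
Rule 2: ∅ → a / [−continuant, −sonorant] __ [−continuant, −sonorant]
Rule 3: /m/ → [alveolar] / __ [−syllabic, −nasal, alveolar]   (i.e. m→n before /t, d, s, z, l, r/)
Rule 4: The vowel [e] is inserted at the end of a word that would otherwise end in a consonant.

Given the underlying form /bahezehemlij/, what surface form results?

baezeenlije

Rule 1 (intervocalic h-deletion): /h/ occurs between vowels /a/ and /e/, so it deletes. /h/ occurs between vowels /e/ and /e/, so it deletes. /bahezehemlij/ → baezeemlij.
Rule 2 (stop-cluster a-epenthesis): no segment meets the environment; /baezeemlij/ is unchanged.
Rule 3 (nasal place assimilation): /m/ precedes the alveolar consonant /l/, so it assimilates in place to [n]. /baezeemlij/ → baezeenlij.
Rule 4 (final e-epenthesis): the form ends in the consonant /j/, so [e] is inserted word-finally. /baezeenlij/ → baezeenlije.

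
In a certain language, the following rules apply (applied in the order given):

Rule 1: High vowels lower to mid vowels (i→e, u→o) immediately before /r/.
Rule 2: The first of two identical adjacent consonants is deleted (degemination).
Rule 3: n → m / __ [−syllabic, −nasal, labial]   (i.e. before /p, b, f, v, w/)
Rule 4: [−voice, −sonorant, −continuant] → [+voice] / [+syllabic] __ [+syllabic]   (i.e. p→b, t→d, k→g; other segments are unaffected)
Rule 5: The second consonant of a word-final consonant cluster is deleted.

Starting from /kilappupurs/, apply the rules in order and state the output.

kilabubor

Rule 1 (pre-rhotic lowering): /u/ is a high vowel immediately before /r/, so it lowers to [o]. /kilappupurs/ → kilappupors.
Rule 2 (degemination): /pp/ is a geminate; the first /p/ deletes. /kilappupors/ → kilapupors.
Rule 3 (nasal place assimilation): no segment meets the environment; /kilapupors/ is unchanged.
Rule 4 (intervocalic voicing): /p/ is a voiceless stop between vowels /a/ and /u/, so it voices to [b]. /p/ is a voiceless stop between vowels /u/ and /o/, so it voices to [b]. /kilapupors/ → kilabubors.
Rule 5 (final cluster simplification): /s/ is the second consonant of a word-final cluster /rs/, so it deletes. /kilabubors/ → kilabubor.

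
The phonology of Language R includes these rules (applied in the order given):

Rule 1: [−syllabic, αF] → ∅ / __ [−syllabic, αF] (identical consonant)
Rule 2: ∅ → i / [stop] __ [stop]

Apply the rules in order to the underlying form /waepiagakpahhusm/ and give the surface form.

waepiagakipahusm

Rule 1 (degemination): /hh/ is a geminate; the first /h/ deletes. /waepiagakpahhusm/ → waepiagakpahusm.
Rule 2 (stop-cluster i-epenthesis): /k/ and /p/ form a stop–stop cluster, so [i] is inserted between them. /waepiagakpahusm/ → waepiagakipahusm.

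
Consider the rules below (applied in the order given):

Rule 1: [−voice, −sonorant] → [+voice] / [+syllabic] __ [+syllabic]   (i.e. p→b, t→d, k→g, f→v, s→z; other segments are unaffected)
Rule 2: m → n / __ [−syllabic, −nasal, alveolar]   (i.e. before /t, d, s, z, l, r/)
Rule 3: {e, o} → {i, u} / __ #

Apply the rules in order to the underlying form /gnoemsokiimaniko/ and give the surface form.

gnoensogiimanigu

Rule 1 (intervocalic voicing): /k/ is a voiceless obstruent between vowels /o/ and /i/, so it voices to [g]. /k/ is a voiceless obstruent between vowels /i/ and /o/, so it voices to [g]. /gnoemsokiimaniko/ → gnoemsogiimanigo.
Rule 2 (nasal place assimilation): /m/ precedes the alveolar consonant /s/, so it assimilates in place to [n]. /gnoemsogiimanigo/ → gnoensogiimanigo.
Rule 3 (final vowel raising): /o/ is a mid vowel in word-final position, so it raises to [u]. /gnoensogiimanigo/ → gnoensogiimanigu.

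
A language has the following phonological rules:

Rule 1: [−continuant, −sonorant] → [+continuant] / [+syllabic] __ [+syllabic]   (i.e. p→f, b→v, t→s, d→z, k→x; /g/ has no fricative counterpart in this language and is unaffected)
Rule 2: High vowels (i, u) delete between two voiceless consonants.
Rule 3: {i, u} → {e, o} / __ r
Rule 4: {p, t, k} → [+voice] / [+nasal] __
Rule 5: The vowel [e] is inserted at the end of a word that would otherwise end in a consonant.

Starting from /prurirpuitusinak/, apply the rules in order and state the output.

prorerpuissinake

Rule 1 (intervocalic spirantization): /t/ is a stop between vowels /i/ and /u/, so it spirantizes to the fricative [s]. /prurirpuitusinak/ → prurirpuisusinak.
Rule 2 (high vowel syncope): /u/ is a high vowel flanked by voiceless consonants /s/ and /s/, so it deletes. /prurirpuisusinak/ → prurirpuissinak.
Rule 3 (pre-rhotic lowering): /u/ is a high vowel immediately before /r/, so it lowers to [o]. /i/ is a high vowel immediately before /r/, so it lowers to [e]. /prurirpuissinak/ → prorerpuissinak.
Rule 4 (post-nasal voicing): no segment meets the environment; /prorerpuissinak/ is unchanged.
Rule 5 (final e-epenthesis): the form ends in the consonant /k/, so [e] is inserted word-finally. /prorerpuissinak/ → prorerpuissinake.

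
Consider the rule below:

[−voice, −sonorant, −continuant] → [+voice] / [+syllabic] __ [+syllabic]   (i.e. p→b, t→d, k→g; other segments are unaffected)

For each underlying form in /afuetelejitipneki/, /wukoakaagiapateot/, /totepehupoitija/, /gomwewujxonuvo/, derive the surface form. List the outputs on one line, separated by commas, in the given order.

/afuetelejitipneki/: /t/ is a voiceless stop between vowels /e/ and /e/, so it voices to [d]. /t/ is a voiceless stop between vowels /i/ and /i/, so it voices to [d]. /k/ is a voiceless stop between vowels /e/ and /i/, so it voices to [g]. → [afuedelejidipnegi].
/wukoakaagiapateot/: /k/ is a voiceless stop between vowels /u/ and /o/, so it voices to [g]. /k/ is a voiceless stop between vowels /a/ and /a/, so it voices to [g]. /p/ is a voiceless stop between vowels /a/ and /a/, so it voices to [b]. /t/ is a voiceless stop between vowels /a/ and /e/, so it voices to [d]. → [wugoagaagiabadeot].
/totepehupoitija/: /t/ is a voiceless stop between vowels /o/ and /e/, so it voices to [d]. /p/ is a voiceless stop between vowels /e/ and /e/, so it voices to [b]. /p/ is a voiceless stop between vowels /u/ and /o/, so it voices to [b]. /t/ is a voiceless stop between vowels /i/ and /i/, so it voices to [d]. → [todebehuboidija].
/gomwewujxonuvo/: the rule's environment is not met; surfaces unchanged as [gomwewujxonuvo].

afuedelejidipnegi, wugoagaagiabadeot, todebehuboidija, gomwewujxonuvo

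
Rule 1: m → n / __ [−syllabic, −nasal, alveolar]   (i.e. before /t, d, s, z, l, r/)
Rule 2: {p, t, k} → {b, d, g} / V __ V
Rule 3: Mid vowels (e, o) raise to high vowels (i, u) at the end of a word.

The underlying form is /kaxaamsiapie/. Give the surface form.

kaxaansiabii

Rule 1 (nasal place assimilation): /m/ precedes the alveolar consonant /s/, so it assimilates in place to [n]. /kaxaamsiapie/ → kaxaansiapie.
Rule 2 (intervocalic voicing): /p/ is a voiceless stop between vowels /a/ and /i/, so it voices to [b]. /kaxaansiapie/ → kaxaansiabie.
Rule 3 (final vowel raising): /e/ is a mid vowel in word-final position, so it raises to [i]. /kaxaansiabie/ → kaxaansiabii.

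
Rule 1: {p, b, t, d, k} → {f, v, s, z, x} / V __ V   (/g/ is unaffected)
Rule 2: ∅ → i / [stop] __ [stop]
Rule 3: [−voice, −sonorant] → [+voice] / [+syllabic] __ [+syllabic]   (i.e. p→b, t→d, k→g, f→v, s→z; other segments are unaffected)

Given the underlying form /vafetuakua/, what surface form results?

Rule 1 (intervocalic spirantization): /t/ is a stop between vowels /e/ and /u/, so it spirantizes to the fricative [s]. /k/ is a stop between vowels /a/ and /u/, so it spirantizes to the fricative [x]. /vafetuakua/ → vafesuaxua.
Rule 2 (stop-cluster i-epenthesis): no segment meets the environment; /vafesuaxua/ is unchanged.
Rule 3 (intervocalic voicing): /f/ is a voiceless obstruent between vowels /a/ and /e/, so it voices to [v]. /s/ is a voiceless obstruent between vowels /e/ and /u/, so it voices to [z]. /vafesuaxua/ → vavezuaxua.

vavezuaxua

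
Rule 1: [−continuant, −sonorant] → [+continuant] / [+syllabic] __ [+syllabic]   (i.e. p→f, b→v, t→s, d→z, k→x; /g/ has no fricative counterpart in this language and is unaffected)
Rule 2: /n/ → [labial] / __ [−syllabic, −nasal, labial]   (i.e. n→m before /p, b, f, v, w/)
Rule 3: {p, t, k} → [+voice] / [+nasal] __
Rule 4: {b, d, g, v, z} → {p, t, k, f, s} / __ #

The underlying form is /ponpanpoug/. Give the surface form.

Rule 1 (intervocalic spirantization): no segment meets the environment; /ponpanpoug/ is unchanged.
Rule 2 (nasal place assimilation): /n/ precedes the labial consonant /p/, so it assimilates in place to [m]. /n/ precedes the labial consonant /p/, so it assimilates in place to [m]. /ponpanpoug/ → pompampoug.
Rule 3 (post-nasal voicing): /p/ is a voiceless stop immediately after the nasal /m/, so it voices to [b]. /p/ is a voiceless stop immediately after the nasal /m/, so it voices to [b]. /pompampoug/ → pombamboug.
Rule 4 (final devoicing): /g/ is a voiced obstruent in word-final position, so it devoices to [k]. /pombamboug/ → pombambouk.

pombambouk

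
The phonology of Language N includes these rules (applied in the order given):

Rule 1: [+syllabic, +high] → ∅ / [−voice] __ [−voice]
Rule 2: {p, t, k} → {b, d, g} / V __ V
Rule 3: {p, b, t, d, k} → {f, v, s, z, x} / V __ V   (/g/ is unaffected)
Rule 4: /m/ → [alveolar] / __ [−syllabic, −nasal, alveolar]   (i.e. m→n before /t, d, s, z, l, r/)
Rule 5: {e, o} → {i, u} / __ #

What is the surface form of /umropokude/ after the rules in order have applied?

unrovoguzi

Rule 1 (high vowel syncope): no segment meets the environment; /umropokude/ is unchanged.
Rule 2 (intervocalic voicing): /p/ is a voiceless stop between vowels /o/ and /o/, so it voices to [b]. /k/ is a voiceless stop between vowels /o/ and /u/, so it voices to [g]. /umropokude/ → umrobogude.
Rule 3 (intervocalic spirantization): /b/ is a stop between vowels /o/ and /o/, so it spirantizes to the fricative [v]. /d/ is a stop between vowels /u/ and /e/, so it spirantizes to the fricative [z]. /umrobogude/ → umrovoguze.
Rule 4 (nasal place assimilation): /m/ precedes the alveolar consonant /r/, so it assimilates in place to [n]. /umrovoguze/ → unrovoguze.
Rule 5 (final vowel raising): /e/ is a mid vowel in word-final position, so it raises to [i]. /unrovoguze/ → unrovoguzi.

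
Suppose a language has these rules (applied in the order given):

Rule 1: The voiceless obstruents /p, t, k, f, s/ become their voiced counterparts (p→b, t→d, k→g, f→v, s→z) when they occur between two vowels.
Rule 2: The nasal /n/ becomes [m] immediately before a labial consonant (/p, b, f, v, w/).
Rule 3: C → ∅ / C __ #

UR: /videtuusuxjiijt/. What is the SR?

Rule 1 (intervocalic voicing): /t/ is a voiceless obstruent between vowels /e/ and /u/, so it voices to [d]. /s/ is a voiceless obstruent between vowels /u/ and /u/, so it voices to [z]. /videtuusuxjiijt/ → videduuzuxjiijt.
Rule 2 (nasal place assimilation): no segment meets the environment; /videduuzuxjiijt/ is unchanged.
Rule 3 (final cluster simplification): /t/ is the second consonant of a word-final cluster /jt/, so it deletes. /videduuzuxjiijt/ → videduuzuxjiij.

videduuzuxjiij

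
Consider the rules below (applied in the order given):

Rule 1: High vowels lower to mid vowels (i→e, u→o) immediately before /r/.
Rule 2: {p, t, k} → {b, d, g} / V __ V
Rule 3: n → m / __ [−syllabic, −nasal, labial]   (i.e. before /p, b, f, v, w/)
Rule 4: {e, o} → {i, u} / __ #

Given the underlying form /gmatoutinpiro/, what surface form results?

gmadoudimperu

Rule 1 (pre-rhotic lowering): /i/ is a high vowel immediately before /r/, so it lowers to [e]. /gmatoutinpiro/ → gmatoutinpero.
Rule 2 (intervocalic voicing): /t/ is a voiceless stop between vowels /a/ and /o/, so it voices to [d]. /t/ is a voiceless stop between vowels /u/ and /i/, so it voices to [d]. /gmatoutinpero/ → gmadoudinpero.
Rule 3 (nasal place assimilation): /n/ precedes the labial consonant /p/, so it assimilates in place to [m]. /gmadoudinpero/ → gmadoudimpero.
Rule 4 (final vowel raising): /o/ is a mid vowel in word-final position, so it raises to [u]. /gmadoudimpero/ → gmadoudimperu.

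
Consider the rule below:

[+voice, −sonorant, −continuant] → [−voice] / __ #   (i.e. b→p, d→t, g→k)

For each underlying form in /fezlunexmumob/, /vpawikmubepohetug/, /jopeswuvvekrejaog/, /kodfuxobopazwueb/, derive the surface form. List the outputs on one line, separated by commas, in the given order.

fezlunexmumop, vpawikmubepohetuk, jopeswuvvekrejaok, kodfuxobopazwuep

/fezlunexmumob/: /b/ is a voiced stop in word-final position, so it devoices to [p]. → [fezlunexmumop].
/vpawikmubepohetug/: /g/ is a voiced stop in word-final position, so it devoices to [k]. → [vpawikmubepohetuk].
/jopeswuvvekrejaog/: /g/ is a voiced stop in word-final position, so it devoices to [k]. → [jopeswuvvekrejaok].
/kodfuxobopazwueb/: /b/ is a voiced stop in word-final position, so it devoices to [p]. → [kodfuxobopazwuep].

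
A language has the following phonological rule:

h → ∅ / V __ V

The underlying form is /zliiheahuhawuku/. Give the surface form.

/h/ occurs between vowels /i/ and /e/, so it deletes.
/h/ occurs between vowels /a/ and /u/, so it deletes.
/h/ occurs between vowels /u/ and /a/, so it deletes.
Surface form: [zliieauawuku].

zliieauawuku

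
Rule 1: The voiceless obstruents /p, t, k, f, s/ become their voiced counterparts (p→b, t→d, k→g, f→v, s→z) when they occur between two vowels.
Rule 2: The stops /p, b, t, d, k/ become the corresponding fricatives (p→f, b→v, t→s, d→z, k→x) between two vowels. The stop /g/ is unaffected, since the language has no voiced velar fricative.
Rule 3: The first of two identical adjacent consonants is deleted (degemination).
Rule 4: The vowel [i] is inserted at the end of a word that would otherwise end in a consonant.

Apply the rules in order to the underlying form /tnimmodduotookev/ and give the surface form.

tnimoduozoogevi

Rule 1 (intervocalic voicing): /t/ is a voiceless obstruent between vowels /o/ and /o/, so it voices to [d]. /k/ is a voiceless obstruent between vowels /o/ and /e/, so it voices to [g]. /tnimmodduotookev/ → tnimmodduodoogev.
Rule 2 (intervocalic spirantization): /d/ is a stop between vowels /o/ and /o/, so it spirantizes to the fricative [z]. /tnimmodduodoogev/ → tnimmodduozoogev.
Rule 3 (degemination): /mm/ is a geminate; the first /m/ deletes. /dd/ is a geminate; the first /d/ deletes. /tnimmodduozoogev/ → tnimoduozoogev.
Rule 4 (final i-epenthesis): the form ends in the consonant /v/, so [i] is inserted word-finally. /tnimoduozoogev/ → tnimoduozoogevi.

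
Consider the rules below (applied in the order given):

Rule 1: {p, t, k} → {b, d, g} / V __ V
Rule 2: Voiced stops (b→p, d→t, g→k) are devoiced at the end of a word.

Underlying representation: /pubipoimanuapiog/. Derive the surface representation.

Rule 1 (intervocalic voicing): /p/ is a voiceless stop between vowels /i/ and /o/, so it voices to [b]. /p/ is a voiceless stop between vowels /a/ and /i/, so it voices to [b]. /pubipoimanuapiog/ → pubiboimanuabiog.
Rule 2 (final devoicing): /g/ is a voiced stop in word-final position, so it devoices to [k]. /pubiboimanuabiog/ → pubiboimanuabiok.

pubiboimanuabiok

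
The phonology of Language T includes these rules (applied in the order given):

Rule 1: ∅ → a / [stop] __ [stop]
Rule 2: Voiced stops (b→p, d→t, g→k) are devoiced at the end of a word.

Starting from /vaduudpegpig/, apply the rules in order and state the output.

vaduudapegapik

Rule 1 (stop-cluster a-epenthesis): /d/ and /p/ form a stop–stop cluster, so [a] is inserted between them. /g/ and /p/ form a stop–stop cluster, so [a] is inserted between them. /vaduudpegpig/ → vaduudapegapig.
Rule 2 (final devoicing): /g/ is a voiced stop in word-final position, so it devoices to [k]. /vaduudapegapig/ → vaduudapegapik.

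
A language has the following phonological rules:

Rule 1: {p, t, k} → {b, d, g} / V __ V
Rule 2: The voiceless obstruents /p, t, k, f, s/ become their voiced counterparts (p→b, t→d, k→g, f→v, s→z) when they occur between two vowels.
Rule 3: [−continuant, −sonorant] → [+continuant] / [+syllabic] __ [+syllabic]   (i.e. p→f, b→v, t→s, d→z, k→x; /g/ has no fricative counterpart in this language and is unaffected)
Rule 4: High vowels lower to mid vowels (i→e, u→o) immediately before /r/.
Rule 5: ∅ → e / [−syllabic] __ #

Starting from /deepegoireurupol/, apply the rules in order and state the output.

Rule 1 (intervocalic voicing): /p/ is a voiceless stop between vowels /e/ and /e/, so it voices to [b]. /p/ is a voiceless stop between vowels /u/ and /o/, so it voices to [b]. /deepegoireurupol/ → deebegoireurubol.
Rule 2 (intervocalic voicing): no segment meets the environment; /deebegoireurubol/ is unchanged.
Rule 3 (intervocalic spirantization): /b/ is a stop between vowels /e/ and /e/, so it spirantizes to the fricative [v]. /b/ is a stop between vowels /u/ and /o/, so it spirantizes to the fricative [v]. /deebegoireurubol/ → deevegoireuruvol.
Rule 4 (pre-rhotic lowering): /i/ is a high vowel immediately before /r/, so it lowers to [e]. /u/ is a high vowel immediately before /r/, so it lowers to [o]. /deevegoireuruvol/ → deevegoereoruvol.
Rule 5 (final e-epenthesis): the form ends in the consonant /l/, so [e] is inserted word-finally. /deevegoereoruvol/ → deevegoereoruvole.

deevegoereoruvole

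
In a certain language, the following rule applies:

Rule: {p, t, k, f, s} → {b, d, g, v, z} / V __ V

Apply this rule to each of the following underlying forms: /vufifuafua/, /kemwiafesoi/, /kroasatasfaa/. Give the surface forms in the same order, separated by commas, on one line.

vuvivuavua, kemwiavezoi, kroazadasfaa

/vufifuafua/: /f/ is a voiceless obstruent between vowels /u/ and /i/, so it voices to [v]. /f/ is a voiceless obstruent between vowels /i/ and /u/, so it voices to [v]. /f/ is a voiceless obstruent between vowels /a/ and /u/, so it voices to [v]. → [vuvivuavua].
/kemwiafesoi/: /f/ is a voiceless obstruent between vowels /a/ and /e/, so it voices to [v]. /s/ is a voiceless obstruent between vowels /e/ and /o/, so it voices to [z]. → [kemwiavezoi].
/kroasatasfaa/: /s/ is a voiceless obstruent between vowels /a/ and /a/, so it voices to [z]. /t/ is a voiceless obstruent between vowels /a/ and /a/, so it voices to [d]. → [kroazadasfaa].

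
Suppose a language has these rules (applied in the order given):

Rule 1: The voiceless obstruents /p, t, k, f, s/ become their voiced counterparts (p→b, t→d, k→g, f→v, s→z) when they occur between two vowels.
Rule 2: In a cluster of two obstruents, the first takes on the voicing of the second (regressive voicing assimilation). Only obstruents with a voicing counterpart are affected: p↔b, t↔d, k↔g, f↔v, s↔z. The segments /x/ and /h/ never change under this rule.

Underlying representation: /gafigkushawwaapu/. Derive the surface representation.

Rule 1 (intervocalic voicing): /f/ is a voiceless obstruent between vowels /a/ and /i/, so it voices to [v]. /p/ is a voiceless obstruent between vowels /a/ and /u/, so it voices to [b]. /gafigkushawwaapu/ → gavigkushawwaabu.
Rule 2 (regressive voicing assimilation): /g/ precedes the voiceless obstruent /k/, so it devoices to [k] by assimilation. /gavigkushawwaabu/ → gavikkushawwaabu.

gavikkushawwaabu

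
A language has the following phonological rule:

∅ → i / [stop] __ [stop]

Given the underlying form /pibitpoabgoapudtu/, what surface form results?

pibitipoabigoapuditu

/t/ and /p/ form a stop–stop cluster, so [i] is inserted between them.
/b/ and /g/ form a stop–stop cluster, so [i] is inserted between them.
/d/ and /t/ form a stop–stop cluster, so [i] is inserted between them.
Surface form: [pibitipoabigoapuditu].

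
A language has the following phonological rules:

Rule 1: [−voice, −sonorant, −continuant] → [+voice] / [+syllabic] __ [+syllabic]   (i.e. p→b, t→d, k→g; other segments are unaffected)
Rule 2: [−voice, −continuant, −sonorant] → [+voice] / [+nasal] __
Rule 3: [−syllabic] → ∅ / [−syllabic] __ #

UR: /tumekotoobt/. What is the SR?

tumegodoob

Rule 1 (intervocalic voicing): /k/ is a voiceless stop between vowels /e/ and /o/, so it voices to [g]. /t/ is a voiceless stop between vowels /o/ and /o/, so it voices to [d]. /tumekotoobt/ → tumegodoobt.
Rule 2 (post-nasal voicing): no segment meets the environment; /tumegodoobt/ is unchanged.
Rule 3 (final cluster simplification): /t/ is the second consonant of a word-final cluster /bt/, so it deletes. /tumegodoobt/ → tumegodoob.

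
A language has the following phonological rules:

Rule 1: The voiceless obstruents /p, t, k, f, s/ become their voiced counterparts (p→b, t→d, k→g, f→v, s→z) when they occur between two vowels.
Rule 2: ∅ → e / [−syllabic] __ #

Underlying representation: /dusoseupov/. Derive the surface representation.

Rule 1 (intervocalic voicing): /s/ is a voiceless obstruent between vowels /u/ and /o/, so it voices to [z]. /s/ is a voiceless obstruent between vowels /o/ and /e/, so it voices to [z]. /p/ is a voiceless obstruent between vowels /u/ and /o/, so it voices to [b]. /dusoseupov/ → duzozeubov.
Rule 2 (final e-epenthesis): the form ends in the consonant /v/, so [e] is inserted word-finally. /duzozeubov/ → duzozeubove.

duzozeubove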